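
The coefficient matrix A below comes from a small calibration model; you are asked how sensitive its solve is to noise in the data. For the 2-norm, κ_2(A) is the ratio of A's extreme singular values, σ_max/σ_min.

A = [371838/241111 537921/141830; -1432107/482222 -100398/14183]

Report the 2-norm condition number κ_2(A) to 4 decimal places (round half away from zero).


M = AᵀA = [9010326825/804629956 27027142992/1005787445; 27027142992/1005787445 1297334842641/20115748900]. tr(M)=4504713057/59514050, det(M)=57289761/476112400
char-poly roots: 7569/100 and 7569/4761124
so κ_2 = √((7569/100) / (7569/4761124)) = 218.2000

218.2000


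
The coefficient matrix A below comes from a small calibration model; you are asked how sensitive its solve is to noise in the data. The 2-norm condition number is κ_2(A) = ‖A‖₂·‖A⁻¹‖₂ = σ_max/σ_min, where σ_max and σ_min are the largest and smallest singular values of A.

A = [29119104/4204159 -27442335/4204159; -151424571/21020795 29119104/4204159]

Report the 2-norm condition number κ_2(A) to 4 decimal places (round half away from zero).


AᵀA = [52470221339601/525414771025 -9993851207424/105082954205; -9993851207424/105082954205 1903690806201/21016590841]; tr = 118980370386/624750025, det = 22667121/24990001
λ_max, λ_min = (118980370386/624750025 ± √14154912408748602986496/390312593737500625)/2 = 4761/25, 119025/24990001
κ = σ_max/σ_min = (69/5)/(345/4999) = 199.9600

199.9600


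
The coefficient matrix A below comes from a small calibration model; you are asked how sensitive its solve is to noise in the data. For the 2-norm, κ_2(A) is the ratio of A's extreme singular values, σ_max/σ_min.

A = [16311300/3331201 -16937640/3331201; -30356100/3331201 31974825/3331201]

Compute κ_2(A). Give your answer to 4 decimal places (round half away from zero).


form AᵀA = [4109174100000/38397578209 -4314553330500/38397578209; -4314553330500/38397578209 4530356687025/38397578209] with trace 10272926025/45657049 and determinant 20250000/45657049
solving λ² − 10272926025/45657049·λ + 20250000/45657049 = 0 gives λ = 225, 90000/45657049
σ_max=√225=15, σ_min=√(90000/45657049)=(300/6757) → κ = 337.8500

337.8500


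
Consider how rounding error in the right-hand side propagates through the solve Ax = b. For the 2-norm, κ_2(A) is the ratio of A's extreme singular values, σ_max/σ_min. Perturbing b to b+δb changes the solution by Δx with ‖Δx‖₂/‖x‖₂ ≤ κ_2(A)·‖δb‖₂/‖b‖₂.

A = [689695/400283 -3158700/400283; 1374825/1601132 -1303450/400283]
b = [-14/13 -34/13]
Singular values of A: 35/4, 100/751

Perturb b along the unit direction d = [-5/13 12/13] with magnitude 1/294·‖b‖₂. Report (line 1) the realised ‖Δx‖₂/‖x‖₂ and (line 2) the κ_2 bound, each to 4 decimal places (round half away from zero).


0.0048
0.2235

largest singular value 35/4, smallest 100/751
κ = σ_max/σ_min = (35/4)/(100/751) = 65.7125
perturbation bound = 65.7125·1/294 = 0.2235
solve Ax = b  →  x = [-14.7038 -3.0741]
‖b‖₂ = 2.8284 and ‖x‖₂ = 15.0217
Δx = A⁻¹·δb where δb = 1/294·2.8284·d; ‖Δx‖ = 0.0722
realised ‖Δx‖/‖x‖ = 0.0048
realised/bound (from unrounded values) ≈ 0.0215


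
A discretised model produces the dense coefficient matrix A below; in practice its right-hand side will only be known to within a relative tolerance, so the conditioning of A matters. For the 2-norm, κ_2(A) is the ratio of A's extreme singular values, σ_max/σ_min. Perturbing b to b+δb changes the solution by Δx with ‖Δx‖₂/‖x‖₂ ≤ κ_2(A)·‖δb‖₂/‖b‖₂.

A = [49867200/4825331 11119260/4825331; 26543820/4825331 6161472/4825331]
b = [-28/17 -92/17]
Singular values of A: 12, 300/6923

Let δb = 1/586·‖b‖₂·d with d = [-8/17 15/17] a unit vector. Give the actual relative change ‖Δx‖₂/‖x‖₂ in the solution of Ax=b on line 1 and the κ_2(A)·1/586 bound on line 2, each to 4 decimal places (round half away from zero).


largest singular value 12, smallest 300/6923
condition number: 12 ÷ (300/6923) = 276.9200
bound on ‖Δx‖/‖x‖: κ·ε = 276.9200·1/586 = 0.4726
solve Ax = b  →  x = [19.9372 -90.1285]
‖b‖₂ = 5.6569 and ‖x‖₂ = 92.3073
with δb = [-0.0045 0.0085], A·Δx = δb → ‖Δx‖ = 0.2228
dividing the unrounded norms, ‖Δx‖/‖x‖ = 0.0024
tightness: 0.0024 against a bound of 0.4726 (unrounded ratio ≈ 0.0051)

0.0024
0.4726


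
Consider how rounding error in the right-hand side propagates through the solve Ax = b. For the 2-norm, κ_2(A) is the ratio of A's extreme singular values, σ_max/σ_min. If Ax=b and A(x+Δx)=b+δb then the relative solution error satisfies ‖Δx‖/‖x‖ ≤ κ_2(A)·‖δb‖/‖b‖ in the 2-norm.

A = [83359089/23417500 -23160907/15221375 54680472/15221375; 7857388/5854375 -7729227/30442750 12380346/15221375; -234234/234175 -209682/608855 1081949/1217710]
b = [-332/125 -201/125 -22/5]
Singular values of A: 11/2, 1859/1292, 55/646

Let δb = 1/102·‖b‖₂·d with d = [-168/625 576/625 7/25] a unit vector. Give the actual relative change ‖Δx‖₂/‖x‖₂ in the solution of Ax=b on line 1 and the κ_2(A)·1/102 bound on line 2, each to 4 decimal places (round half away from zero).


0.0262
0.6333

σ_max = 11/2, σ_min = 55/646
κ = σ_max/σ_min = (11/2)/(55/646) = 64.6000
bound on ‖Δx‖/‖x‖: κ·ε = 64.6000·1/102 = 0.6333
solve Ax = b  →  x = [1.6369 -20.7946 -11.1693]
2-norm of b is 5.3852; of x, 23.6611
with δb = [-0.0142 0.0487 0.0148], A·Δx = δb → ‖Δx‖ = 0.6201
relative error = 0.0262
realised/bound (from unrounded values) ≈ 0.0414


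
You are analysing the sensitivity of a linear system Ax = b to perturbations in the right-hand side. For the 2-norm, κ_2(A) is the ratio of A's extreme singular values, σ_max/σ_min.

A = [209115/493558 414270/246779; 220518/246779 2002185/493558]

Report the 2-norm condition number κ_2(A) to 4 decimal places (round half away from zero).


M = AᵀA = [1409715009/1441417156 1562567760/360354289; 1562567760/360354289 27782386425/1441417156]. tr(M)=8682957/428738, det(M)=164025/3429904
char-poly roots: 81/4 and 2025/857476
κ = σ_max/σ_min = (9/2)/(45/926) = 92.6000

92.6000


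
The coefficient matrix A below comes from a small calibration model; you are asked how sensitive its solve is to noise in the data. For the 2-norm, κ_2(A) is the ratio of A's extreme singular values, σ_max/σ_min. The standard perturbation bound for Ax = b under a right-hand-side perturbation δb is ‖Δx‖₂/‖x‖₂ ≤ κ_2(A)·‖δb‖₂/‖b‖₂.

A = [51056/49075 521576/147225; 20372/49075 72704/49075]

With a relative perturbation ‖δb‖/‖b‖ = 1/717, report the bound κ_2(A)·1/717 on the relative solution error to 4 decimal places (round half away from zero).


M = AᵀA = [3576016/2850125 36772736/8550375; 36772736/8550375 378241856/25651125]. tr(M)=3283408/205209, det(M)=1024/205209
char-poly roots: 16 and 64/205209
so κ_2 = √(16 / (64/205209)) = 226.5000
bound on ‖Δx‖/‖x‖: κ·ε = 226.5000·1/717 = 0.3159

0.3159


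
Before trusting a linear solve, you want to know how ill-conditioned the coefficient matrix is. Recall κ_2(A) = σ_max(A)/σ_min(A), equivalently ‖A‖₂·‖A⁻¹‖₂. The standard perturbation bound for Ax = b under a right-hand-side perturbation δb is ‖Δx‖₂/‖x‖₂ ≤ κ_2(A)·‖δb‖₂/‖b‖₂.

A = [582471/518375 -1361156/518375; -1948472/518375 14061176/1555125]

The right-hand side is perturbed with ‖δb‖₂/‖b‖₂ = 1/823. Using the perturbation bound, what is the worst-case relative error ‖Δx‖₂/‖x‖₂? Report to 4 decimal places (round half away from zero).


M = AᵀA = [6617304961/429940225 -9528419012/257964135; -9528419012/257964135 343026210256/3869462025]. tr(M)=476428349/4579245, det(M)=5345344/63600625
solving λ² − 476428349/4579245·λ + 5345344/63600625 = 0 gives λ = 2601/25, 18496/22896225
κ = σ_max/σ_min = (51/5)/(136/4785) = 358.8750
bound on ‖Δx‖/‖x‖: κ·ε = 358.8750·1/823 = 0.4361

0.4361


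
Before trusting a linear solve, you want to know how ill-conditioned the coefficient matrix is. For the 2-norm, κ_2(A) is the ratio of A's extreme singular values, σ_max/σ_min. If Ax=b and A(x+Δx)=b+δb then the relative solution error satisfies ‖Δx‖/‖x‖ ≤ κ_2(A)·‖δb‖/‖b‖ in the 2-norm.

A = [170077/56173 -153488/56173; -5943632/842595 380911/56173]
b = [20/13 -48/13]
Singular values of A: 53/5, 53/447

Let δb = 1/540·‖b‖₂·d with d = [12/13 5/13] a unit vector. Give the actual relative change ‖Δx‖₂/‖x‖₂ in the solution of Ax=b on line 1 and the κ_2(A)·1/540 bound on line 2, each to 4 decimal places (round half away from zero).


0.1656
0.1656

σ_max = 53/5, σ_min = 53/447
condition number: (53/5) ÷ (53/447) = 89.4000
bound on ‖Δx‖/‖x‖: κ·ε = 89.4000·1/540 = 0.1656
solve Ax = b  →  x = [0.2733 -0.2602]
2-norm of b is 4.0000; of x, 0.3774
with δb = [0.0068 0.0028], A·Δx = δb → ‖Δx‖ = 0.0625
realised ‖Δx‖/‖x‖ = 0.1656
so the bound is sharp here: realised error equals the bound


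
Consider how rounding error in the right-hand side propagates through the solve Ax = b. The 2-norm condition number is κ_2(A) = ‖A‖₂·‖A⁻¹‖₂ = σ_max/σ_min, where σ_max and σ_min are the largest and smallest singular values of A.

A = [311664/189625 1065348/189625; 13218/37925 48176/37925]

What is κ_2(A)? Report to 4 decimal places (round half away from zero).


277.5000

form AᵀA = [60382116/21390625 206990112/21390625; 206990112/21390625 709690384/21390625] with trace 1232116/34225 and determinant 576/34225
char-poly roots: 36 and 16/34225
σ_max=√36=6, σ_min=√(16/34225)=(4/185) → κ = 277.5000


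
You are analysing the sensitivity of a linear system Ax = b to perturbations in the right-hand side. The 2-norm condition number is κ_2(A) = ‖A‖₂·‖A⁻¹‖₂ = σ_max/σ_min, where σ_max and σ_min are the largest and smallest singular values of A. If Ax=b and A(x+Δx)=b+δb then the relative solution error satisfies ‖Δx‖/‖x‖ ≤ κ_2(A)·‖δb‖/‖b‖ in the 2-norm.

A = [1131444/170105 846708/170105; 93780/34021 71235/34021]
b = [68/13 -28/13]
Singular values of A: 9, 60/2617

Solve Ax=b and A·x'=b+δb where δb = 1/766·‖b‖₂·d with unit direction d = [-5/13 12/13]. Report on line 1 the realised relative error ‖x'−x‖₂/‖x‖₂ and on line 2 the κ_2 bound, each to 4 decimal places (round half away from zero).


from the listed singular values, σ₁ = 9, σ_n = 60/2617
κ = σ_max/σ_min = 9/(60/2617) = 392.5500
worst-case relative error ≤ 392.5500 × 1/766 = 0.5125
solve Ax = b  →  x = [105.0356 -139.3067]
‖b‖₂ = 5.6569 and ‖x‖₂ = 174.4672
Δx = A⁻¹·δb where δb = 1/766·5.6569·d; ‖Δx‖ = 0.3221
dividing the unrounded norms, ‖Δx‖/‖x‖ = 0.0018
so the bound overstates the realised error by a factor of ≈ 277.5757 (computed from the unrounded values)

0.0018
0.5125


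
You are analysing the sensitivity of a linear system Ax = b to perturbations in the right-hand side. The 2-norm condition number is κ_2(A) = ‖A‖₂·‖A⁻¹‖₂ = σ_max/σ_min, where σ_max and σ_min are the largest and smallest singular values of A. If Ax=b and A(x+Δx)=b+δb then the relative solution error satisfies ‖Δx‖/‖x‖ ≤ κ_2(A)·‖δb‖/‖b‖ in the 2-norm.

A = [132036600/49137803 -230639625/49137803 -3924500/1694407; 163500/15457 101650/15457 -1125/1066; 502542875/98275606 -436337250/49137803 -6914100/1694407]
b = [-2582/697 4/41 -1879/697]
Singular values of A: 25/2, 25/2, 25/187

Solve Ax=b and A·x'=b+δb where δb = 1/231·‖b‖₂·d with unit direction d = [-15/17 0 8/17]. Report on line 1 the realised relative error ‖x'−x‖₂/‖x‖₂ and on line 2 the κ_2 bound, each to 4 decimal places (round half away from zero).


0.0099
0.4048

from the listed singular values, σ₁ = 25/2, σ_n = 25/187
κ = σ_max/σ_min = (25/2)/(25/187) = 93.5000
κ_2(A)·‖δb‖/‖b‖ = 0.4048
solve Ax = b  →  x = [3.8224 -3.8975 13.9323]
‖b‖ = 4.5826, ‖x‖ = 14.9636
re-solving with b+δb shifts x by Δx of norm 0.1484
relative error = 0.0099
realised/bound (from unrounded values) ≈ 0.0245


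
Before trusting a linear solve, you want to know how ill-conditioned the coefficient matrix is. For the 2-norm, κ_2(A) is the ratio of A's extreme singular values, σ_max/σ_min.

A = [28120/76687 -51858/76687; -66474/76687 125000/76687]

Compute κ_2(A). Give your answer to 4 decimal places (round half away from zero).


347.0000

M = AᵀA = [30825604/34798201 -57795840/34798201; -57795840/34798201 108368356/34798201]. tr(M)=481640/120409, det(M)=16/120409
solving λ² − 481640/120409·λ + 16/120409 = 0 gives λ = 4, 4/120409
so κ_2 = √(4 / (4/120409)) = 347.0000


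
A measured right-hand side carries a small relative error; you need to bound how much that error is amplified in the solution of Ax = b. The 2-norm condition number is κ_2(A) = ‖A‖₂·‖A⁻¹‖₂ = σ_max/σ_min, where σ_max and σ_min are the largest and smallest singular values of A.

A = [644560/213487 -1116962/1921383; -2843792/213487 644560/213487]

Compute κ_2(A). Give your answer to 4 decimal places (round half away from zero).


form AᵀA = [5058066944/27112849 -10242058400/244015641; -10242058400/244015641 20761254724/2196140769] with trace 256076548/1306449 and determinant 2458624/1306449
λ_max, λ_min = (256076548/1306449 ± √65562350168131600/1706808989601)/2 = 196, 12544/1306449
κ = σ_max/σ_min = 14/(112/1143) = 142.8750

142.8750


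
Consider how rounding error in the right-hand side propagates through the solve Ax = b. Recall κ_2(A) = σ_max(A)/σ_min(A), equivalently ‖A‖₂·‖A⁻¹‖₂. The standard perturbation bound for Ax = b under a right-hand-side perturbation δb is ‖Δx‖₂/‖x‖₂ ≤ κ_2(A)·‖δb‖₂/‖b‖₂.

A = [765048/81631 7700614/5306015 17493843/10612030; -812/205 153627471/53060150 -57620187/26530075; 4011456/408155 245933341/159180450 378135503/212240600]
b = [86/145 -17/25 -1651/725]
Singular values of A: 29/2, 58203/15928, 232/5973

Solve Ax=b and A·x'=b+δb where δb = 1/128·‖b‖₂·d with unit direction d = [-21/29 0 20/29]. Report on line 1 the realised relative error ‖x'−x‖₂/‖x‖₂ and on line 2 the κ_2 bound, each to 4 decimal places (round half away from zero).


from the listed singular values, σ₁ = 29/2, σ_n = 232/5973
κ = σ_max/σ_min = (29/2)/(232/5973) = 373.3125
κ_2(A)·‖δb‖/‖b‖ = 2.9165
solve Ax = b  →  x = [11.2357 -19.5798 -46.2799]
‖b‖₂ = 2.4495 and ‖x‖₂ = 51.4922
with δb = [-0.0139 0.0000 0.0132], A·Δx = δb → ‖Δx‖ = 0.4927
realised ‖Δx‖/‖x‖ = 0.0096
so the bound overstates the realised error by a factor of ≈ 304.8130 (computed from the unrounded values)

0.0096
2.9165


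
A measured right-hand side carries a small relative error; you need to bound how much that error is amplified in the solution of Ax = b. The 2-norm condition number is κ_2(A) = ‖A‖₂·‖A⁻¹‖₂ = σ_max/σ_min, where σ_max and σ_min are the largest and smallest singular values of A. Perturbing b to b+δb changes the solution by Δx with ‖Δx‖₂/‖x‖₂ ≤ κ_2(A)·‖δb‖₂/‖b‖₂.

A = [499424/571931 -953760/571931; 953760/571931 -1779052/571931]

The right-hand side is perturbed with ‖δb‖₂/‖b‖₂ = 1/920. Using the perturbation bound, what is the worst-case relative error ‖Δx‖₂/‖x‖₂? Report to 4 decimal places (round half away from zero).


form AᵀA = [4010665984/1131851449 -7519443840/1131851449; -7519443840/1131851449 14099253136/1131851449] with trace 62664080/3916441 and determinant 16384/3916441
λ_max, λ_min = (62664080/3916441 ± √3926530254369024/15338510106481)/2 = 16, 1024/3916441
κ_2(A) = √(λ_max/λ_min) = √(16 / (1024/3916441)) = 247.3750
perturbation bound = 247.3750·1/920 = 0.2689

0.2689


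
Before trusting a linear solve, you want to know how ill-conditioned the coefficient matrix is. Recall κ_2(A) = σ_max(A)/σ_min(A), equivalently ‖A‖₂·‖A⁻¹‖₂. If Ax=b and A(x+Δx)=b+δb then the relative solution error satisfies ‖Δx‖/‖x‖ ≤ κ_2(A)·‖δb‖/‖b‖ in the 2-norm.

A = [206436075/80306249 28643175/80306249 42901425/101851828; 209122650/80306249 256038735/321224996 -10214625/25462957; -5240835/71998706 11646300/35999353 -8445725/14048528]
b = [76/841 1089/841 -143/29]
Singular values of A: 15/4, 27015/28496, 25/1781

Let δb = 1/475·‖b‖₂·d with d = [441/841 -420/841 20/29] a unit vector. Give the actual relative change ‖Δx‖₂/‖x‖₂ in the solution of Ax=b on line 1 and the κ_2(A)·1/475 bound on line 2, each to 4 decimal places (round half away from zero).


σ_max = 15/4, σ_min = 25/1781
κ_2(A) = (15/4) / (25/1781) = 267.1500
perturbation bound = 267.1500·1/475 = 0.5624
solve Ax = b  →  x = [55.7802 -246.6970 -131.3066]
‖b‖ = 5.0990, ‖x‖ = 284.9777
re-solving with b+δb shifts x by Δx of norm 0.7647
dividing the unrounded norms, ‖Δx‖/‖x‖ = 0.0027
so the bound overstates the realised error by a factor of ≈ 209.5827 (computed from the unrounded values)

0.0027
0.5624


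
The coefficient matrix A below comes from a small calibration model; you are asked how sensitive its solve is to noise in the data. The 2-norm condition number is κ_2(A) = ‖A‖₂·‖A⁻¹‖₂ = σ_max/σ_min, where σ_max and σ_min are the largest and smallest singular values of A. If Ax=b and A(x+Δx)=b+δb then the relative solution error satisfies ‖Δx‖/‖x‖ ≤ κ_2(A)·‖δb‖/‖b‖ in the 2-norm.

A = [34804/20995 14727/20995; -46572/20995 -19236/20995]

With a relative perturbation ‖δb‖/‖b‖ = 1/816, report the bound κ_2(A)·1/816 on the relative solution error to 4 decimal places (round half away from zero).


0.2969

form AᵀA = [135210784/17631601 56336700/17631601; 56336700/17631601 23476329/17631601] with trace 938977/104329 and determinant 144/104329
λ_max, λ_min = (938977/104329 ± √881617713025/10884540241)/2 = 9, 16/104329
κ = σ_max/σ_min = 3/(4/323) = 242.2500
bound on ‖Δx‖/‖x‖: κ·ε = 242.2500·1/816 = 0.2969


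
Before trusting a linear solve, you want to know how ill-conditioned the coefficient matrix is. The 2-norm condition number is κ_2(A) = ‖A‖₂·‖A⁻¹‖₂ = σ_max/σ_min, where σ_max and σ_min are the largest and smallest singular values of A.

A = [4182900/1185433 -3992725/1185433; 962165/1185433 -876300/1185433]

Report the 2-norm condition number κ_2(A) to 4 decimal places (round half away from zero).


AᵀA = [10959199225/835961569 -10436832000/835961569; -10436832000/835961569 9940365625/835961569]; tr = 24850850/994009, det = 15625/994009
eigenvalues of AᵀA: λ = (tr ± √(tr²−4·det))/2 = 25, 625/994009
so κ_2 = √(25 / (625/994009)) = 199.4000

199.4000


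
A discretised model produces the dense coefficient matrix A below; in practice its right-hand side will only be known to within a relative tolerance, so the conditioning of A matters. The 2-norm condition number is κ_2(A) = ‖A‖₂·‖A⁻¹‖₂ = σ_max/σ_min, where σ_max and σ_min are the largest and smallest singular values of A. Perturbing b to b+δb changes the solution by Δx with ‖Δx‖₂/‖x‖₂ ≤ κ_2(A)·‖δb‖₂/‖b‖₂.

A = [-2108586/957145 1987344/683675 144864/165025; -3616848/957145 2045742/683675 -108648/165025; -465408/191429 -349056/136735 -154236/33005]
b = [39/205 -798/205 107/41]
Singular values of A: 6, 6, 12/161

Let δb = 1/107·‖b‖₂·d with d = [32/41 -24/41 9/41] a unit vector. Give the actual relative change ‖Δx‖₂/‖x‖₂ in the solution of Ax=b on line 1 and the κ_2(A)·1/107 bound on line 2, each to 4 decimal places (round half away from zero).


from the listed singular values, σ₁ = 6, σ_n = 12/161
κ = σ_max/σ_min = 6/(12/161) = 80.5000
κ_2(A)·‖δb‖/‖b‖ = 0.7523
solve Ax = b  →  x = [-21.9828 -23.8069 23.8833]
2-norm of b is 4.6904; of x, 40.2545
re-solving with b+δb shifts x by Δx of norm 0.5881
relative error = 0.0146
so the bound overstates the realised error by a factor of ≈ 51.4937 (computed from the unrounded values)

0.0146
0.7523


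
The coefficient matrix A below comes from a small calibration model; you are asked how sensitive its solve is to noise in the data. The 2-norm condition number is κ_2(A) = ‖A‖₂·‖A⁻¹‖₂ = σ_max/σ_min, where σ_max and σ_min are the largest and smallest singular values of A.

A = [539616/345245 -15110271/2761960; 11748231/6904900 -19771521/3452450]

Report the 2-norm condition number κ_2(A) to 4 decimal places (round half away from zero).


190.4800

form AᵀA = [302610110121/56691610000 -518577878511/28345805000; -518577878511/28345805000 14224275772641/226766440000] with trace 24695545941/362826304 and determinant 741200625/5805220864
λ_max, λ_min = (24695545941/362826304 ± √609802757553218765481/131642926874300416)/2 = 1089/16, 680625/362826304
κ = σ_max/σ_min = (33/4)/(825/19048) = 190.4800


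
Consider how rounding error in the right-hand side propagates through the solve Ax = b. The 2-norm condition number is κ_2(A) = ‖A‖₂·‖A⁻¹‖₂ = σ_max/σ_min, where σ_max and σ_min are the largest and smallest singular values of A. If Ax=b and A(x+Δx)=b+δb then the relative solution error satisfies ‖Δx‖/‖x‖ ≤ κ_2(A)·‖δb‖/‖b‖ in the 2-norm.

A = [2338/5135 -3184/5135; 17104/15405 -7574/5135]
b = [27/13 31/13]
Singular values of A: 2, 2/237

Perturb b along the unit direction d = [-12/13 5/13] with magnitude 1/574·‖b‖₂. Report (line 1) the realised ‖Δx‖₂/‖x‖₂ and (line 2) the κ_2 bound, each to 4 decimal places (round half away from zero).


0.0055
0.4129

largest singular value 2, smallest 2/237
condition number: 2 ÷ (2/237) = 237.0000
κ_2(A)·‖δb‖/‖b‖ = 0.4129
solve Ax = b  →  x = [-93.9000 -72.3000]
‖b‖₂ = 3.1623 and ‖x‖₂ = 118.5095
re-solving with b+δb shifts x by Δx of norm 0.6528
relative error = 0.0055
realised/bound (from unrounded values) ≈ 0.0133


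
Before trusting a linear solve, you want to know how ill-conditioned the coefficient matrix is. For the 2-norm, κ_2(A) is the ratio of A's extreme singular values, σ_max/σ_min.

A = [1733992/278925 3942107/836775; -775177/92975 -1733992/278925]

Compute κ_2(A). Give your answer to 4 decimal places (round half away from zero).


form AᵀA = [336592907521/3111966225 757317538016/9335898675; 757317538016/9335898675 1704030476161/28007696025] with trace 189334665754/1120307841 and determinant 446265625/1120307841
λ_max, λ_min = (189334665754/1120307841 ± √35845615836663475326016/1255089658606081281)/2 = 169, 2640625/1120307841
σ_max=√169=13, σ_min=√(2640625/1120307841)=(1625/33471) → κ = 267.7680

267.7680


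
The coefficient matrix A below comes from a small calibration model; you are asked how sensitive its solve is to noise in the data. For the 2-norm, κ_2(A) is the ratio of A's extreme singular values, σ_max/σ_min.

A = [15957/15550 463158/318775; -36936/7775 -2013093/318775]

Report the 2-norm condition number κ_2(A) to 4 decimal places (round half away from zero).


155.5000

AᵀA = [5711698233/241802500 1903680711/60450625; 1903680711/60450625 2538404973/60450625]; tr = 25384509/386884, det = 43046721/241802500
λ_max, λ_min = (25384509/386884 ± √402666694381496169/93549518410000)/2 = 6561/100, 6561/2418025
so κ_2 = √((6561/100) / (6561/2418025)) = 155.5000


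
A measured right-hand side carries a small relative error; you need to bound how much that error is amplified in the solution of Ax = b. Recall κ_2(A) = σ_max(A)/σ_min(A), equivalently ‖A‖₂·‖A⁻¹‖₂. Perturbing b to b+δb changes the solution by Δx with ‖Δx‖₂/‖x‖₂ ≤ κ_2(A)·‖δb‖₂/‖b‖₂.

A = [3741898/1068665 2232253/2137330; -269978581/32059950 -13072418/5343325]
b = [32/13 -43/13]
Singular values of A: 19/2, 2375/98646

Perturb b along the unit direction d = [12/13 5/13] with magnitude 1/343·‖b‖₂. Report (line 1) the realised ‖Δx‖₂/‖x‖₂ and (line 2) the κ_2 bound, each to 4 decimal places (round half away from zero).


0.0120
1.1504

σ_max = 19/2, σ_min = 2375/98646
κ = σ_max/σ_min = (19/2)/(2375/98646) = 394.5840
bound on ‖Δx‖/‖x‖: κ·ε = 394.5840·1/343 = 1.1504
solve Ax = b  →  x = [-11.2256 39.9916]
‖b‖₂ = 4.1231 and ‖x‖₂ = 41.5373
re-solving with b+δb shifts x by Δx of norm 0.4993
dividing the unrounded norms, ‖Δx‖/‖x‖ = 0.0120
so the bound overstates the realised error by a factor of ≈ 95.7056 (computed from the unrounded values)


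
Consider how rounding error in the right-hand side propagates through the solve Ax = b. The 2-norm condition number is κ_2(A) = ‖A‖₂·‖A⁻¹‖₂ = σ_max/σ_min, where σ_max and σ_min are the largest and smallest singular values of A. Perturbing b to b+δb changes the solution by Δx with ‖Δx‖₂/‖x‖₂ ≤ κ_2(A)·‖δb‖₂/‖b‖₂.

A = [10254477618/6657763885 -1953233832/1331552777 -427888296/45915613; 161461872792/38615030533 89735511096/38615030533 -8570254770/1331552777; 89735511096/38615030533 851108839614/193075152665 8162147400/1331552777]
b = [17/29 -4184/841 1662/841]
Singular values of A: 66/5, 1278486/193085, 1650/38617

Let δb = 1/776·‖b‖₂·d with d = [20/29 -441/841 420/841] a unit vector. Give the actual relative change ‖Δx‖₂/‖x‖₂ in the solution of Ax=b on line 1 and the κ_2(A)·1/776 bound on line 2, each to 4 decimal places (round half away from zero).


0.0017
0.3981

σ_max = 66/5, σ_min = 1650/38617
κ_2(A) = (66/5) / (1650/38617) = 308.9360
bound on ‖Δx‖/‖x‖: κ·ε = 308.9360·1/776 = 0.3981
solve Ax = b  →  x = [65.8937 -63.1730 20.7718]
‖b‖ = 5.3852, ‖x‖ = 93.6177
with δb = [0.0048 -0.0036 0.0035], A·Δx = δb → ‖Δx‖ = 0.1624
realised ‖Δx‖/‖x‖ = 0.0017
so the bound overstates the realised error by a factor of ≈ 229.4738 (computed from the unrounded values)


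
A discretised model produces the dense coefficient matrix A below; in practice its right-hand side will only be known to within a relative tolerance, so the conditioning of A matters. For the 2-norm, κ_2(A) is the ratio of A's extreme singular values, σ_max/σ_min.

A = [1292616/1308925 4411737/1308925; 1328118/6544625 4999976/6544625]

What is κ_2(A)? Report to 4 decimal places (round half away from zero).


183.8880

M = AᵀA = [25898453604/25480140625 88761215928/25480140625; 88761215928/25480140625 304333934521/25480140625]. tr(M)=528371821/40768225, det(M)=8100/1630729
λ_max, λ_min = (528371821/40768225 ± √279143758964606041/1662048169650625)/2 = 324/25, 625/1630729
κ_2(A) = √(λ_max/λ_min) = √((324/25) / (625/1630729)) = 183.8880


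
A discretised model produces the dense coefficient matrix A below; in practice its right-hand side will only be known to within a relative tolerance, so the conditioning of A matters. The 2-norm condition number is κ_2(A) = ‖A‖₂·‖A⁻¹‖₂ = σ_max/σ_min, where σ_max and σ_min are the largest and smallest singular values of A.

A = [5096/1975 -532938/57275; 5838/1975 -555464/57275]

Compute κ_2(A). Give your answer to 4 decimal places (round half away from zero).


79.0000

AᵀA = [12010292/780125 -41094144/780125; -41094144/780125 140918708/780125]; tr = 1223432/6241, det = 38416/6241
char-poly roots: 196 and 196/6241
κ_2(A) = √(λ_max/λ_min) = √(196 / (196/6241)) = 79.0000


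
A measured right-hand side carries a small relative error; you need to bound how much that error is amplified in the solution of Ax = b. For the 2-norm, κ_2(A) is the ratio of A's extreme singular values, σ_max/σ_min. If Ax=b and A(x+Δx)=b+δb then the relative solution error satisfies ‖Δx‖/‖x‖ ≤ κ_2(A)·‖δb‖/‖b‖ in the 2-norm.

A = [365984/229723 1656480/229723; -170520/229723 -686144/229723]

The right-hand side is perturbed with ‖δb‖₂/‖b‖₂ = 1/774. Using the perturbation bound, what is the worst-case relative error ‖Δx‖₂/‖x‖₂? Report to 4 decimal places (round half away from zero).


form AᵀA = [964623424/312264241 4279564800/312264241; 4279564800/312264241 19022009344/312264241] with trace 11889728/185761 and determinant 65536/185761
eigenvalues of AᵀA: λ = (tr ± √(tr²−4·det))/2 = 64, 1024/185761
κ = σ_max/σ_min = 8/(32/431) = 107.7500
worst-case relative error ≤ 107.7500 × 1/774 = 0.1392

0.1392


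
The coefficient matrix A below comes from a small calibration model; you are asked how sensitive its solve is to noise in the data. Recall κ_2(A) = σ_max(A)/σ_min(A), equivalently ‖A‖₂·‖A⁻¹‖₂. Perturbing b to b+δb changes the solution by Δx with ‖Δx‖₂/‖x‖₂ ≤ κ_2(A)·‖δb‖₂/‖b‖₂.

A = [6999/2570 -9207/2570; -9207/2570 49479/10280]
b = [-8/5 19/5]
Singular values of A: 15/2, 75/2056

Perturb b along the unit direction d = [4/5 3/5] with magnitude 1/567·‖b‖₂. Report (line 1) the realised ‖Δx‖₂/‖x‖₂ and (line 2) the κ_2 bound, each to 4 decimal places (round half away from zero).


0.0073
0.3626

largest singular value 15/2, smallest 75/2056
condition number: (15/2) ÷ (75/2056) = 205.6000
κ_2(A)·‖δb‖/‖b‖ = 0.3626
solve Ax = b  →  x = [21.6107 16.8747]
2-norm of b is 4.1231; of x, 27.4185
with δb = [0.0058 0.0044], A·Δx = δb → ‖Δx‖ = 0.1993
dividing the unrounded norms, ‖Δx‖/‖x‖ = 0.0073
tightness: 0.0073 against a bound of 0.3626 (unrounded ratio ≈ 0.0201)


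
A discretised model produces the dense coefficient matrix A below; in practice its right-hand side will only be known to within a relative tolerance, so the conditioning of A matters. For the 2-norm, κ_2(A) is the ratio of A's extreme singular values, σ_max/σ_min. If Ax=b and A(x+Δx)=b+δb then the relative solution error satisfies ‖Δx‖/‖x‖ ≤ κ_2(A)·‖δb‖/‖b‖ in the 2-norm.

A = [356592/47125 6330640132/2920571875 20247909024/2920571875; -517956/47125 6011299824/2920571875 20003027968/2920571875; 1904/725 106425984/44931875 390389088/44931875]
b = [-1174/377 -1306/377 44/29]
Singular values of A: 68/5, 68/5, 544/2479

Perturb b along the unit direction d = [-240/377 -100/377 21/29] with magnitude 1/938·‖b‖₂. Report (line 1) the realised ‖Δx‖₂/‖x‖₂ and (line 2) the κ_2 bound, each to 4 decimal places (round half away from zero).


largest singular value 68/5, smallest 544/2479
condition number: (68/5) ÷ (544/2479) = 61.9750
κ_2(A)·‖δb‖/‖b‖ = 0.0661
solve Ax = b  →  x = [0.1000 -17.5499 4.9288]
‖b‖ = 4.8990, ‖x‖ = 18.2291
Δx = A⁻¹·δb where δb = 1/938·4.8990·d; ‖Δx‖ = 0.0238
relative error = 0.0013
tightness: 0.0013 against a bound of 0.0661 (unrounded ratio ≈ 0.0198)

0.0013
0.0661


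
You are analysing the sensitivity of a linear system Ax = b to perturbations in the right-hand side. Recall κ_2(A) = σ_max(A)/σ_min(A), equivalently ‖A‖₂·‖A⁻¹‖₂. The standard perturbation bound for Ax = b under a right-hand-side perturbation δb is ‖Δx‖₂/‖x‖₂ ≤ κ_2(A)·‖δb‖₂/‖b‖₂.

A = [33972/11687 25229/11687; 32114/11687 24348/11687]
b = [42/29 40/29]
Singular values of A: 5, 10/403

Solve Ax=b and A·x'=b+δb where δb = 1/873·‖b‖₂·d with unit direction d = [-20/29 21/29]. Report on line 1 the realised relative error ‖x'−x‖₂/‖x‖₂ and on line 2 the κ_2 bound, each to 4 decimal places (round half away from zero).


0.2308
0.2308

σ_max = 5, σ_min = 10/403
κ = σ_max/σ_min = 5/(10/403) = 201.5000
κ_2(A)·‖δb‖/‖b‖ = 0.2308
solve Ax = b  →  x = [0.3200 0.2400]
2-norm of b is 2.0000; of x, 0.4000
with δb = [-0.0016 0.0017], A·Δx = δb → ‖Δx‖ = 0.0923
realised ‖Δx‖/‖x‖ = 0.2308
tightness: 0.2308 against a bound of 0.2308; the bound is attained (ratio 1)


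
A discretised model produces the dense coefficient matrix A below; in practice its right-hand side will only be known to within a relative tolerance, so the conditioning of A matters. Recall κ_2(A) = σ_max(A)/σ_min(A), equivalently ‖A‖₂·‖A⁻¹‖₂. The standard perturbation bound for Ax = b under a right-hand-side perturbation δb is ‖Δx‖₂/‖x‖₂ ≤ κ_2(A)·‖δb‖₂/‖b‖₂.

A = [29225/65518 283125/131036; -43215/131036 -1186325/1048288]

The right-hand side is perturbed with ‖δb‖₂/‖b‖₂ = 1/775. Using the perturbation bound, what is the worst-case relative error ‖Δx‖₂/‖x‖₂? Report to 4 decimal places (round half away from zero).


0.0388

form AᵀA = [18283525/59413264 635488875/475306112; 635488875/475306112 22621425625/3802448896] with trace 14153225/2262016 and determinant 390625/9048064
solving λ² − 14153225/2262016·λ + 390625/9048064 = 0 gives λ = 25/4, 15625/2262016
σ_max=√(25/4)=(5/2), σ_min=√(15625/2262016)=(125/1504) → κ = 30.0800
perturbation bound = 30.0800·1/775 = 0.0388


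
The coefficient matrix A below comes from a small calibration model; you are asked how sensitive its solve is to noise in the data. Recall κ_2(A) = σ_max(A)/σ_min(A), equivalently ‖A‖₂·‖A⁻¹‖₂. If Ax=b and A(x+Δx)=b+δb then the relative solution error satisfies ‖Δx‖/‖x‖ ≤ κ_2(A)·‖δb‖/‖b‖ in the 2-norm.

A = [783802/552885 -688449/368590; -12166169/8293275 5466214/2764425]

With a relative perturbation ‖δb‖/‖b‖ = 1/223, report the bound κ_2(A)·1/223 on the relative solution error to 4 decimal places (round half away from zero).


0.8207

form AᵀA = [340360787821/81781700625 -151258917851/27260566875; -151258917851/27260566875 268917286249/36347422500] with trace 151267949101/13085072100 and determinant 2088025/523402884
λ_max, λ_min = (151267949101/13085072100 ± √22879260229455566458201/171219111862198410000)/2 = 289/25, 180625/523402884
so κ_2 = √((289/25) / (180625/523402884)) = 183.0240
worst-case relative error ≤ 183.0240 × 1/223 = 0.8207


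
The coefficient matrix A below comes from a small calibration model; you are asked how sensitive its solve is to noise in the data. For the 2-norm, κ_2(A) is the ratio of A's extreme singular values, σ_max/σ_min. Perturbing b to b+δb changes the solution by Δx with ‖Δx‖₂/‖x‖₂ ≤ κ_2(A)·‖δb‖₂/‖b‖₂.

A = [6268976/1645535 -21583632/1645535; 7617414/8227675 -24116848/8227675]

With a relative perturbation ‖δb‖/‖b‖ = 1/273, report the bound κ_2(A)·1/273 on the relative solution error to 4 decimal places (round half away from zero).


AᵀA = [618992562916/40270455625 -2121588215712/40270455625; -2121588215712/40270455625 7274212739584/40270455625]; tr = 12629128484/64432729, det = 61465600/64432729
char-poly roots: 196 and 313600/64432729
κ_2(A) = √(λ_max/λ_min) = √(196 / (313600/64432729)) = 200.6750
perturbation bound = 200.6750·1/273 = 0.7351

0.7351


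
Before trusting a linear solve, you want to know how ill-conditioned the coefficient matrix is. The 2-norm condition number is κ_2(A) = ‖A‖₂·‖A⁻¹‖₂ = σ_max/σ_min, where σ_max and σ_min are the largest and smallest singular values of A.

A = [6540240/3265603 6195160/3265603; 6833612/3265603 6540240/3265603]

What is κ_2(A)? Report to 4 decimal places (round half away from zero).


388.3000

AᵀA = [106388813584/12680336449 101321398080/12680336449; 101321398080/12680336449 96497915200/12680336449]; tr = 241244624/15077689, det = 25600/15077689
solving λ² − 241244624/15077689·λ + 25600/15077689 = 0 gives λ = 16, 1600/15077689
σ_max=√16=4, σ_min=√(1600/15077689)=(40/3883) → κ = 388.3000


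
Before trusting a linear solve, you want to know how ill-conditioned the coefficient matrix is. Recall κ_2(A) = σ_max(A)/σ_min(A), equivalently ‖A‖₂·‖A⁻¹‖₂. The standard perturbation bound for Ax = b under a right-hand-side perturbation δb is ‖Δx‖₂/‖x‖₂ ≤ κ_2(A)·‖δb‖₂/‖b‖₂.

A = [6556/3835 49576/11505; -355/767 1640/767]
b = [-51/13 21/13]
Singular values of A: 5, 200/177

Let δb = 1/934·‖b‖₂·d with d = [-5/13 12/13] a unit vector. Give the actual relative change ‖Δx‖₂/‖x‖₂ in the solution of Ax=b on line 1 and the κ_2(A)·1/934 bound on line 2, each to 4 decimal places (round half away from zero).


from the listed singular values, σ₁ = 5, σ_n = 200/177
κ = σ_max/σ_min = 5/(200/177) = 4.4250
perturbation bound = 4.4250·1/934 = 0.0047
solve Ax = b  →  x = [-2.7168 0.1674]
‖b‖ = 4.2426, ‖x‖ = 2.7220
Δx = A⁻¹·δb where δb = 1/934·4.2426·d; ‖Δx‖ = 0.0040
realised ‖Δx‖/‖x‖ = 0.0015
tightness: 0.0015 against a bound of 0.0047 (unrounded ratio ≈ 0.3117)

0.0015
0.0047


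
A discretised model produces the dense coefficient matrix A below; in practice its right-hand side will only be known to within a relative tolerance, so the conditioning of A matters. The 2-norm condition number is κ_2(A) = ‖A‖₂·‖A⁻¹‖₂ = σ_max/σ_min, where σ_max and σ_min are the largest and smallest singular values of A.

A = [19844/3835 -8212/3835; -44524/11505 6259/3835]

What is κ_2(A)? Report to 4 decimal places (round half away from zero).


309.7500

AᵀA = [17004448/407277 -2361700/135759; -2361700/135759 328037/45253]; tr = 1535137/31329, det = 784/31329
eigenvalues of AᵀA: λ = (tr ± √(tr²−4·det))/2 = 49, 16/31329
κ = σ_max/σ_min = 7/(4/177) = 309.7500


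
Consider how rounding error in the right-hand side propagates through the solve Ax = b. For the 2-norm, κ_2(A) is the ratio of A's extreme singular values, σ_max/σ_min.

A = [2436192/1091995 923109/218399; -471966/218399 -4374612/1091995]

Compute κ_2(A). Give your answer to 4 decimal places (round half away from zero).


AᵀA = [13678750404/1417899025 1025811864/56715961; 1025811864/56715961 48086190009/1417899025]; tr = 213719517/4906225, det = 4743684/122655625
λ_max, λ_min = (213719517/4906225 ± √1826892326949921/962841750025)/2 = 1089/25, 4356/4906225
σ_max=√(1089/25)=(33/5), σ_min=√(4356/4906225)=(66/2215) → κ = 221.5000

221.5000


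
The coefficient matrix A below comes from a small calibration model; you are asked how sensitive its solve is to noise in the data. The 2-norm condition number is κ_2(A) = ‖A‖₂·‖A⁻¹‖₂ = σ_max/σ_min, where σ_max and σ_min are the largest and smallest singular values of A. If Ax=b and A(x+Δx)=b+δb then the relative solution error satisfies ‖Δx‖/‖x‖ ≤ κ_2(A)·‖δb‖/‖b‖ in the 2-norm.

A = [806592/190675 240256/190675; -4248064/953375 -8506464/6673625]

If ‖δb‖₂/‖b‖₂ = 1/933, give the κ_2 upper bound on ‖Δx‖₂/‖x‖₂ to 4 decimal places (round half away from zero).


AᵀA = [40797638656/1080765625 83292512256/7565359375; 83292512256/7565359375 170119545856/52957515625]; tr = 3470726144/84732025, det = 4194304/84732025
λ_max, λ_min = (3470726144/84732025 ± √12044518399159566336/7179516060600625)/2 = 1024/25, 4096/3389281
σ_max=√(1024/25)=(32/5), σ_min=√(4096/3389281)=(64/1841) → κ = 184.1000
κ_2(A)·‖δb‖/‖b‖ = 0.1973

0.1973


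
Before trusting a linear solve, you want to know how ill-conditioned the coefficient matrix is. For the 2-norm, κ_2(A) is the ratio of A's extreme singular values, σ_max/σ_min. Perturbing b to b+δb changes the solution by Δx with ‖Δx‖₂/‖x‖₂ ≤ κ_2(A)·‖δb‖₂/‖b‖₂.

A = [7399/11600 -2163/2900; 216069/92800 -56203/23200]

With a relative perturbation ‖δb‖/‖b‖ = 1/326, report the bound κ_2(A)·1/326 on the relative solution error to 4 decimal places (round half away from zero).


0.1963

M = AᵀA = [80303209/13778944 -21068775/3444736; -21068775/3444736 5533129/861184]. tr(M)=200753/16384, det(M)=2401/65536
char-poly roots: 49/4 and 49/16384
κ = σ_max/σ_min = (7/2)/(7/128) = 64.0000
perturbation bound = 64.0000·1/326 = 0.1963


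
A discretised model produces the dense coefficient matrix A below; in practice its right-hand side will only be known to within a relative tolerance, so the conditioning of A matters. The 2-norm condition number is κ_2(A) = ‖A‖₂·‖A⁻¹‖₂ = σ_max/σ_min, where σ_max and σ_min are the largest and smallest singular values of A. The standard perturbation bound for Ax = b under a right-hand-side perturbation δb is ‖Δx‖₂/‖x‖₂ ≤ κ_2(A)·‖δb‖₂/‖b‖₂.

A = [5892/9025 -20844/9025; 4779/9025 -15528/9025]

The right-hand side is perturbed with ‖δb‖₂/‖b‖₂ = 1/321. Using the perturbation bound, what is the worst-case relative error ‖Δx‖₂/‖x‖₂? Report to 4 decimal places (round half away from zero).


0.2812

M = AᵀA = [11510901/16290125 -39404232/16290125; -39404232/16290125 135118224/16290125]. tr(M)=1173033/130321, det(M)=1296/130321
λ_max, λ_min = (1173033/130321 ± √1375330835025/16983563041)/2 = 9, 144/130321
so κ_2 = √(9 / (144/130321)) = 90.2500
worst-case relative error ≤ 90.2500 × 1/321 = 0.2812
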